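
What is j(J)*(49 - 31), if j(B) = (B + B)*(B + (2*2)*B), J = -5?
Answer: 4500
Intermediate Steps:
j(B) = 10*B² (j(B) = (2*B)*(B + 4*B) = (2*B)*(5*B) = 10*B²)
j(J)*(49 - 31) = (10*(-5)²)*(49 - 31) = (10*25)*18 = 250*18 = 4500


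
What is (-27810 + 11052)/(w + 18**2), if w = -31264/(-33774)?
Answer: -2887677/55990 ≈ -51.575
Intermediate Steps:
w = 15632/16887 (w = -31264*(-1/33774) = 15632/16887 ≈ 0.92568)
(-27810 + 11052)/(w + 18**2) = (-27810 + 11052)/(15632/16887 + 18**2) = -16758/(15632/16887 + 324) = -16758/5487020/16887 = -16758*16887/5487020 = -2887677/55990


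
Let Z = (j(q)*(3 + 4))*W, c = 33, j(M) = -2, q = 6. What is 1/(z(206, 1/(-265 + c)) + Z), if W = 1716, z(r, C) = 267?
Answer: -1/23757 ≈ -4.2093e-5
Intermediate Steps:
Z = -24024 (Z = -2*(3 + 4)*1716 = -2*7*1716 = -14*1716 = -24024)
1/(z(206, 1/(-265 + c)) + Z) = 1/(267 - 24024) = 1/(-23757) = -1/23757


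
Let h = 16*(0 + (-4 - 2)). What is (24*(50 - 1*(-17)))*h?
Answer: -154368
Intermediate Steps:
h = -96 (h = 16*(0 - 6) = 16*(-6) = -96)
(24*(50 - 1*(-17)))*h = (24*(50 - 1*(-17)))*(-96) = (24*(50 + 17))*(-96) = (24*67)*(-96) = 1608*(-96) = -154368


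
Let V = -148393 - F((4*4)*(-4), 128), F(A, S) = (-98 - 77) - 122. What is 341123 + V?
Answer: 193027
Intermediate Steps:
F(A, S) = -297 (F(A, S) = -175 - 122 = -297)
V = -148096 (V = -148393 - 1*(-297) = -148393 + 297 = -148096)
341123 + V = 341123 - 148096 = 193027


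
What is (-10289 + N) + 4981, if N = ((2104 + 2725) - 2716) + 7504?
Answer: 4309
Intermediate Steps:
N = 9617 (N = (4829 - 2716) + 7504 = 2113 + 7504 = 9617)
(-10289 + N) + 4981 = (-10289 + 9617) + 4981 = -672 + 4981 = 4309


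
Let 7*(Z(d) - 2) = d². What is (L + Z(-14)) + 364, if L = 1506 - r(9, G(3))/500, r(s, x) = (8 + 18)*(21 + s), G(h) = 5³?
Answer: 47461/25 ≈ 1898.4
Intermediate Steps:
G(h) = 125
r(s, x) = 546 + 26*s (r(s, x) = 26*(21 + s) = 546 + 26*s)
L = 37611/25 (L = 1506 - (546 + 26*9)/500 = 1506 - (546 + 234)/500 = 1506 - 780/500 = 1506 - 1*39/25 = 1506 - 39/25 = 37611/25 ≈ 1504.4)
Z(d) = 2 + d²/7
(L + Z(-14)) + 364 = (37611/25 + (2 + (⅐)*(-14)²)) + 364 = (37611/25 + (2 + (⅐)*196)) + 364 = (37611/25 + (2 + 28)) + 364 = (37611/25 + 30) + 364 = 38361/25 + 364 = 47461/25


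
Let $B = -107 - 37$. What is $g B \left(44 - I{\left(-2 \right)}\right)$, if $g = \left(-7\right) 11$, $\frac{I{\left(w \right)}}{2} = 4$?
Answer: $399168$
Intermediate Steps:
$I{\left(w \right)} = 8$ ($I{\left(w \right)} = 2 \cdot 4 = 8$)
$g = -77$
$B = -144$
$g B \left(44 - I{\left(-2 \right)}\right) = \left(-77\right) \left(-144\right) \left(44 - 8\right) = 11088 \left(44 - 8\right) = 11088 \cdot 36 = 399168$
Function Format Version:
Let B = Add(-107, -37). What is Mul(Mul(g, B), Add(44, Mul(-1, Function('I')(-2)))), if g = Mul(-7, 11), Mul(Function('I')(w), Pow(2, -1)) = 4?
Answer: 399168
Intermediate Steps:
Function('I')(w) = 8 (Function('I')(w) = Mul(2, 4) = 8)
g = -77
B = -144
Mul(Mul(g, B), Add(44, Mul(-1, Function('I')(-2)))) = Mul(Mul(-77, -144), Add(44, Mul(-1, 8))) = Mul(11088, Add(44, -8)) = Mul(11088, 36) = 399168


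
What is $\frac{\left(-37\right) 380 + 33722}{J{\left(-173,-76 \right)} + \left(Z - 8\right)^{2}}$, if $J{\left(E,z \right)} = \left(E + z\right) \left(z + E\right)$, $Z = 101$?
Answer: $\frac{3277}{11775} \approx 0.2783$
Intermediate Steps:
$J{\left(E,z \right)} = \left(E + z\right)^{2}$ ($J{\left(E,z \right)} = \left(E + z\right) \left(E + z\right) = \left(E + z\right)^{2}$)
$\frac{\left(-37\right) 380 + 33722}{J{\left(-173,-76 \right)} + \left(Z - 8\right)^{2}} = \frac{\left(-37\right) 380 + 33722}{\left(-173 - 76\right)^{2} + \left(101 - 8\right)^{2}} = \frac{-14060 + 33722}{\left(-249\right)^{2} + 93^{2}} = \frac{19662}{62001 + 8649} = \frac{19662}{70650} = 19662 \cdot \frac{1}{70650} = \frac{3277}{11775}$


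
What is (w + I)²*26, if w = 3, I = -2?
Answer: 26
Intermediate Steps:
(w + I)²*26 = (3 - 2)²*26 = 1²*26 = 1*26 = 26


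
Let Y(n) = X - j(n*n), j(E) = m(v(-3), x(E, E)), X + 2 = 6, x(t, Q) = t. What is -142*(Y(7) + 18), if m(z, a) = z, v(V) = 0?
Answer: -3124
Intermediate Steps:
X = 4 (X = -2 + 6 = 4)
j(E) = 0
Y(n) = 4 (Y(n) = 4 - 1*0 = 4 + 0 = 4)
-142*(Y(7) + 18) = -142*(4 + 18) = -142*22 = -3124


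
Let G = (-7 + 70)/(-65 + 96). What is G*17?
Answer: 1071/31 ≈ 34.548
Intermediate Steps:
G = 63/31 ≈ 2.0323
G*17 = (63/31)*17 = 1071/31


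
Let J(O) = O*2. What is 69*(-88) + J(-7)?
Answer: -6086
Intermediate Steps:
J(O) = 2*O
69*(-88) + J(-7) = 69*(-88) + 2*(-7) = -6072 - 14 = -6086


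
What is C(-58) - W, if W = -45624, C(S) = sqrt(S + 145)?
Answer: 45624 + sqrt(87) ≈ 45633.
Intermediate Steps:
C(S) = sqrt(145 + S)
C(-58) - W = sqrt(145 - 58) - 1*(-45624) = sqrt(87) + 45624 = 45624 + sqrt(87)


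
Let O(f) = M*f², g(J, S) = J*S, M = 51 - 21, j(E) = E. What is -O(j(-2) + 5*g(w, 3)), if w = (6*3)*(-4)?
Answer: -35121720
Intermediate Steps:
w = -72 (w = 18*(-4) = -72)
M = 30
O(f) = 30*f²
-O(j(-2) + 5*g(w, 3)) = -30*(-2 + 5*(-72*3))² = -30*(-2 + 5*(-216))² = -30*(-2 - 1080)² = -30*(-1082)² = -30*1170724 = -1*35121720 = -35121720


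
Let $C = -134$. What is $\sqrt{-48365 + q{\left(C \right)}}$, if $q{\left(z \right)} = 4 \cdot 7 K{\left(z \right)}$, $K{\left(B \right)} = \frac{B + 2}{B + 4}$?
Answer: $\frac{i \sqrt{204222005}}{65} \approx 219.86 i$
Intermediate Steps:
$K{\left(B \right)} = \frac{2 + B}{4 + B}$
$q{\left(z \right)} = \frac{28 \left(2 + z\right)}{4 + z}$ ($q{\left(z \right)} = 4 \cdot 7 \frac{2 + z}{4 + z} = 28 \frac{2 + z}{4 + z} = \frac{28 \left(2 + z\right)}{4 + z}$)
$\sqrt{-48365 + q{\left(C \right)}} = \sqrt{-48365 + \frac{28 \left(2 - 134\right)}{4 - 134}} = \sqrt{-48365 + 28 \frac{1}{-130} \left(-132\right)} = \sqrt{-48365 + 28 \left(- \frac{1}{130}\right) \left(-132\right)} = \sqrt{-48365 + \frac{1848}{65}} = \sqrt{- \frac{3141877}{65}} = \frac{i \sqrt{204222005}}{65}$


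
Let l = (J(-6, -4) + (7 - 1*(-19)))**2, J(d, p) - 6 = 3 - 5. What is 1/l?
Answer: 1/900 ≈ 0.0011111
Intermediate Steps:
J(d, p) = 4 (J(d, p) = 6 + (3 - 5) = 6 - 2 = 4)
l = 900 (l = (4 + (7 - 1*(-19)))**2 = (4 + (7 + 19))**2 = (4 + 26)**2 = 30**2 = 900)
1/l = 1/900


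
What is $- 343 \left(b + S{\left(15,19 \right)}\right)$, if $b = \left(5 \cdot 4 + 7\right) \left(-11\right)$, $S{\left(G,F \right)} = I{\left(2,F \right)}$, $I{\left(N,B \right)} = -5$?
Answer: $103586$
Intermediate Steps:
$S{\left(G,F \right)} = -5$
$b = -297$ ($b = \left(20 + 7\right) \left(-11\right) = 27 \left(-11\right) = -297$)
$- 343 \left(b + S{\left(15,19 \right)}\right) = - 343 \left(-297 - 5\right) = \left(-343\right) \left(-302\right) = 103586$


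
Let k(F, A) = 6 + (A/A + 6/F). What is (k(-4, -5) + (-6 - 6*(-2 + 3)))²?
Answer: 169/4 ≈ 42.250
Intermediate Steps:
k(F, A) = 7 + 6/F (k(F, A) = 6 + (1 + 6/F) = 7 + 6/F)
(k(-4, -5) + (-6 - 6*(-2 + 3)))² = ((7 + 6/(-4)) + (-6 - 6*(-2 + 3)))² = ((7 + 6*(-¼)) + (-6 - 6))² = ((7 - 3/2) + (-6 - 1*6))² = (11/2 + (-6 - 6))² = (11/2 - 12)² = (-13/2)² = 169/4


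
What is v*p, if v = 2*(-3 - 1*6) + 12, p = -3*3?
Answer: 54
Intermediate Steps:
p = -9
v = -6 (v = 2*(-3 - 6) + 12 = 2*(-9) + 12 = -18 + 12 = -6)
v*p = -6*(-9) = 54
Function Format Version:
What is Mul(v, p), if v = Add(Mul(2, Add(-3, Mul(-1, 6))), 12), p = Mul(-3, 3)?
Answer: 54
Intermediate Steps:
p = -9
v = -6 (v = Add(Mul(2, Add(-3, -6)), 12) = Add(Mul(2, -9), 12) = Add(-18, 12) = -6)
Mul(v, p) = Mul(-6, -9) = 54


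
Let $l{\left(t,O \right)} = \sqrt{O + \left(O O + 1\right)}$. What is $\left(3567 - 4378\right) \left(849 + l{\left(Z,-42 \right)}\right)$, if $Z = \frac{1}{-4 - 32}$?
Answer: $-688539 - 811 \sqrt{1723} \approx -7.222 \cdot 10^{5}$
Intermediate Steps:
$Z = - \frac{1}{36}$ ($Z = \frac{1}{-36} = - \frac{1}{36} \approx -0.027778$)
$l{\left(t,O \right)} = \sqrt{1 + O + O^{2}}$ ($l{\left(t,O \right)} = \sqrt{O + \left(O^{2} + 1\right)} = \sqrt{O + \left(1 + O^{2}\right)} = \sqrt{1 + O + O^{2}}$)
$\left(3567 - 4378\right) \left(849 + l{\left(Z,-42 \right)}\right) = \left(3567 - 4378\right) \left(849 + \sqrt{1 - 42 + \left(-42\right)^{2}}\right) = - 811 \left(849 + \sqrt{1 - 42 + 1764}\right) = - 811 \left(849 + \sqrt{1723}\right) = -688539 - 811 \sqrt{1723}$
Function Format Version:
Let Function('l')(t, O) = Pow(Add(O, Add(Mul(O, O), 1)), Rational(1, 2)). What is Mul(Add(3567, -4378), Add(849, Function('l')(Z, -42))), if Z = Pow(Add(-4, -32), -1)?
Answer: Add(-688539, Mul(-811, Pow(1723, Rational(1, 2)))) ≈ -7.2220e+5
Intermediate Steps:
Z = Rational(-1, 36) (Z = Pow(-36, -1) = Rational(-1, 36) ≈ -0.027778)
Function('l')(t, O) = Pow(Add(1, O, Pow(O, 2)), Rational(1, 2)) (Function('l')(t, O) = Pow(Add(O, Add(Pow(O, 2), 1)), Rational(1, 2)) = Pow(Add(O, Add(1, Pow(O, 2))), Rational(1, 2)) = Pow(Add(1, O, Pow(O, 2)), Rational(1, 2)))
Mul(Add(3567, -4378), Add(849, Function('l')(Z, -42))) = Mul(Add(3567, -4378), Add(849, Pow(Add(1, -42, Pow(-42, 2)), Rational(1, 2)))) = Mul(-811, Add(849, Pow(Add(1, -42, 1764), Rational(1, 2)))) = Mul(-811, Add(849, Pow(1723, Rational(1, 2)))) = Add(-688539, Mul(-811, Pow(1723, Rational(1, 2))))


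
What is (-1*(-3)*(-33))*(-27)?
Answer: 2673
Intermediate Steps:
(-1*(-3)*(-33))*(-27) = (3*(-33))*(-27) = -99*(-27) = 2673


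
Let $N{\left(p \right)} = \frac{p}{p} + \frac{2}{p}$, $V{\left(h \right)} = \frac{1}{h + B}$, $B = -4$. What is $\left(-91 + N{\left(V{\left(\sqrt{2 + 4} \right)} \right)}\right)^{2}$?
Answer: $9628 - 392 \sqrt{6} \approx 8667.8$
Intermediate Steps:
$V{\left(h \right)} = \frac{1}{-4 + h}$ ($V{\left(h \right)} = \frac{1}{h - 4} = \frac{1}{-4 + h}$)
$N{\left(p \right)} = 1 + \frac{2}{p}$
$\left(-91 + N{\left(V{\left(\sqrt{2 + 4} \right)} \right)}\right)^{2} = \left(-91 + \frac{2 + \frac{1}{-4 + \sqrt{2 + 4}}}{\frac{1}{-4 + \sqrt{2 + 4}}}\right)^{2} = \left(-91 + \frac{2 + \frac{1}{-4 + \sqrt{6}}}{\frac{1}{-4 + \sqrt{6}}}\right)^{2} = \left(-91 + \left(-4 + \sqrt{6}\right) \left(2 + \frac{1}{-4 + \sqrt{6}}\right)\right)^{2}$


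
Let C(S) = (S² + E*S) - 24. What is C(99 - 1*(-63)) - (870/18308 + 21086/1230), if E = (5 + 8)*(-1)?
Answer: 135658048793/5629710 ≈ 24097.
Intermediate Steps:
E = -13 (E = 13*(-1) = -13)
C(S) = -24 + S² - 13*S (C(S) = (S² - 13*S) - 24 = -24 + S² - 13*S)
C(99 - 1*(-63)) - (870/18308 + 21086/1230) = (-24 + (99 - 1*(-63))² - 13*(99 - 1*(-63))) - (870/18308 + 21086/1230) = (-24 + (99 + 63)² - 13*(99 + 63)) - (870*(1/18308) + 21086*(1/1230)) = (-24 + 162² - 13*162) - (435/9154 + 10543/615) = (-24 + 26244 - 2106) - 1*96778147/5629710 = 24114 - 96778147/5629710 = 135658048793/5629710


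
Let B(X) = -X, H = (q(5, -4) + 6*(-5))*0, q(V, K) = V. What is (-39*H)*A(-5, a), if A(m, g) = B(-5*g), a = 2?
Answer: 0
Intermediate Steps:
H = 0 (H = (5 + 6*(-5))*0 = (5 - 30)*0 = -25*0 = 0)
A(m, g) = 5*g (A(m, g) = -(-5)*g = 5*g)
(-39*H)*A(-5, a) = (-39*0)*(5*2) = 0*10 = 0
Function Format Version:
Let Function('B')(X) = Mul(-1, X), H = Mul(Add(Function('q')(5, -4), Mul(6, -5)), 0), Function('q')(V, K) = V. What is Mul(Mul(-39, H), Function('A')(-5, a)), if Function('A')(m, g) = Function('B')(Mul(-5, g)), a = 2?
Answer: 0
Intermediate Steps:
H = 0 (H = Mul(Add(5, Mul(6, -5)), 0) = Mul(Add(5, -30), 0) = Mul(-25, 0) = 0)
Function('A')(m, g) = Mul(5, g) (Function('A')(m, g) = Mul(-1, Mul(-5, g)) = Mul(5, g))
Mul(Mul(-39, H), Function('A')(-5, a)) = Mul(Mul(-39, 0), Mul(5, 2)) = Mul(0, 10) = 0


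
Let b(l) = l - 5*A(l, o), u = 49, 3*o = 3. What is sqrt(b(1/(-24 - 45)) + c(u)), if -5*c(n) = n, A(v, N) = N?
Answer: I*sqrt(1763295)/345 ≈ 3.849*I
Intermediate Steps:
o = 1 (o = (1/3)*3 = 1)
c(n) = -n/5
b(l) = -5 + l (b(l) = l - 5*1 = l - 5 = -5 + l)
sqrt(b(1/(-24 - 45)) + c(u)) = sqrt((-5 + 1/(-24 - 45)) - 1/5*49) = sqrt((-5 + 1/(-69)) - 49/5) = sqrt((-5 - 1/69) - 49/5) = sqrt(-346/69 - 49/5) = sqrt(-5111/345) = I*sqrt(1763295)/345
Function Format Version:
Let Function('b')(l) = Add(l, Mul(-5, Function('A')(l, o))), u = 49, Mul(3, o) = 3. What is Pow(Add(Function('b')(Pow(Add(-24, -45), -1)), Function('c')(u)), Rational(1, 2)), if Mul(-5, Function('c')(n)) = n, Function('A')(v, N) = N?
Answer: Mul(Rational(1, 345), I, Pow(1763295, Rational(1, 2))) ≈ Mul(3.8490, I)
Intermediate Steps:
o = 1 (o = Mul(Rational(1, 3), 3) = 1)
Function('c')(n) = Mul(Rational(-1, 5), n)
Function('b')(l) = Add(-5, l) (Function('b')(l) = Add(l, Mul(-5, 1)) = Add(l, -5) = Add(-5, l))
Pow(Add(Function('b')(Pow(Add(-24, -45), -1)), Function('c')(u)), Rational(1, 2)) = Pow(Add(Add(-5, Pow(Add(-24, -45), -1)), Mul(Rational(-1, 5), 49)), Rational(1, 2)) = Pow(Add(Add(-5, Pow(-69, -1)), Rational(-49, 5)), Rational(1, 2)) = Pow(Add(Add(-5, Rational(-1, 69)), Rational(-49, 5)), Rational(1, 2)) = Pow(Add(Rational(-346, 69), Rational(-49, 5)), Rational(1, 2)) = Pow(Rational(-5111, 345), Rational(1, 2)) = Mul(Rational(1, 345), I, Pow(1763295, Rational(1, 2)))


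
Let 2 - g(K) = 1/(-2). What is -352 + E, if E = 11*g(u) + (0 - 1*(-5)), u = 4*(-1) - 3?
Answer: -639/2 ≈ -319.50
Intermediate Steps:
u = -7 (u = -4 - 3 = -7)
g(K) = 5/2 (g(K) = 2 - 1/(-2) = 2 - 1*(-½) = 2 + ½ = 5/2)
E = 65/2 (E = 11*(5/2) + (0 - 1*(-5)) = 55/2 + (0 + 5) = 55/2 + 5 = 65/2 ≈ 32.500)
-352 + E = -352 + 65/2 = -639/2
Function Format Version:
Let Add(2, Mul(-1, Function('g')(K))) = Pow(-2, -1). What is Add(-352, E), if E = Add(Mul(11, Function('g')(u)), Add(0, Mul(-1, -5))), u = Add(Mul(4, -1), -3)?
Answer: Rational(-639, 2) ≈ -319.50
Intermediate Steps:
u = -7 (u = Add(-4, -3) = -7)
Function('g')(K) = Rational(5, 2) (Function('g')(K) = Add(2, Mul(-1, Pow(-2, -1))) = Add(2, Mul(-1, Rational(-1, 2))) = Add(2, Rational(1, 2)) = Rational(5, 2))
E = Rational(65, 2) (E = Add(Mul(11, Rational(5, 2)), Add(0, Mul(-1, -5))) = Add(Rational(55, 2), Add(0, 5)) = Add(Rational(55, 2), 5) = Rational(65, 2) ≈ 32.500)
Add(-352, E) = Add(-352, Rational(65, 2)) = Rational(-639, 2)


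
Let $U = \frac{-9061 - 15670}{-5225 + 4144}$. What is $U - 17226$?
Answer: $- \frac{18596575}{1081} \approx -17203.0$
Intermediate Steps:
$U = \frac{24731}{1081}$ ($U = - \frac{24731}{-1081} = \left(-24731\right) \left(- \frac{1}{1081}\right) = \frac{24731}{1081} \approx 22.878$)
$U - 17226 = \frac{24731}{1081} - 17226 = - \frac{18596575}{1081}$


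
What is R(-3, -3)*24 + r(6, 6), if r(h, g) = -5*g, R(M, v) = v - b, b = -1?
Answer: -78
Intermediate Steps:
R(M, v) = 1 + v (R(M, v) = v - 1*(-1) = v + 1 = 1 + v)
R(-3, -3)*24 + r(6, 6) = (1 - 3)*24 - 5*6 = -2*24 - 30 = -48 - 30 = -78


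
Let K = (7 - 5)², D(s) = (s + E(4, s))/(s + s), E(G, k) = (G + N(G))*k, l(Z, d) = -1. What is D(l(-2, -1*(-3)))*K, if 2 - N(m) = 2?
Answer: 10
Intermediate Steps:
N(m) = 0 (N(m) = 2 - 1*2 = 2 - 2 = 0)
E(G, k) = G*k (E(G, k) = (G + 0)*k = G*k)
D(s) = 5/2 (D(s) = (s + 4*s)/(s + s) = (5*s)/((2*s)) = (5*s)*(1/(2*s)) = 5/2)
K = 4 (K = 2² = 4)
D(l(-2, -1*(-3)))*K = (5/2)*4 = 10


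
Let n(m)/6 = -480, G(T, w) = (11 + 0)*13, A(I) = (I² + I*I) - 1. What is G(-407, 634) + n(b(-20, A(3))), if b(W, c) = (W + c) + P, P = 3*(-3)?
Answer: -2737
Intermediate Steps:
P = -9
A(I) = -1 + 2*I² (A(I) = (I² + I²) - 1 = 2*I² - 1 = -1 + 2*I²)
G(T, w) = 143 (G(T, w) = 11*13 = 143)
b(W, c) = -9 + W + c (b(W, c) = (W + c) - 9 = -9 + W + c)
n(m) = -2880 (n(m) = 6*(-480) = -2880)
G(-407, 634) + n(b(-20, A(3))) = 143 - 2880 = -2737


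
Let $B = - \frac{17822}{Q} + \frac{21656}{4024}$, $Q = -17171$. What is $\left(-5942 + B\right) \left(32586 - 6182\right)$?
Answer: $- \frac{193374163378676}{1233859} \approx -1.5672 \cdot 10^{8}$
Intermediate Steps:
$B = \frac{7920909}{1233859}$ ($B = - \frac{17822}{-17171} + \frac{21656}{4024} = \left(-17822\right) \left(- \frac{1}{17171}\right) + 21656 \cdot \frac{1}{4024} = \frac{2546}{2453} + \frac{2707}{503} = \frac{7920909}{1233859} \approx 6.4196$)
$\left(-5942 + B\right) \left(32586 - 6182\right) = \left(-5942 + \frac{7920909}{1233859}\right) \left(32586 - 6182\right) = - \frac{7323669269 \left(32586 + \left(-21511 + 15329\right)\right)}{1233859} = - \frac{7323669269 \left(32586 - 6182\right)}{1233859} = \left(- \frac{7323669269}{1233859}\right) 26404 = - \frac{193374163378676}{1233859}$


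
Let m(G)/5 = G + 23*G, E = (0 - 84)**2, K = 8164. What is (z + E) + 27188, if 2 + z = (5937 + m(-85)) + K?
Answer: 38143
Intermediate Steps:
E = 7056 (E = (-84)**2 = 7056)
m(G) = 120*G (m(G) = 5*(G + 23*G) = 5*(24*G) = 120*G)
z = 3899 (z = -2 + ((5937 + 120*(-85)) + 8164) = -2 + ((5937 - 10200) + 8164) = -2 + (-4263 + 8164) = -2 + 3901 = 3899)
(z + E) + 27188 = (3899 + 7056) + 27188 = 10955 + 27188 = 38143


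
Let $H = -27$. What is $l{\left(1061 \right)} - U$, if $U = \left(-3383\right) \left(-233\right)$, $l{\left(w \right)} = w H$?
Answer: $-816886$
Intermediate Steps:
$l{\left(w \right)} = - 27 w$ ($l{\left(w \right)} = w \left(-27\right) = - 27 w$)
$U = 788239$
$l{\left(1061 \right)} - U = \left(-27\right) 1061 - 788239 = -28647 - 788239 = -816886$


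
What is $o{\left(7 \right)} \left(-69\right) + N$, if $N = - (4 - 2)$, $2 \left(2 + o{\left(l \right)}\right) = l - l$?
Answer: $136$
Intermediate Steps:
$o{\left(l \right)} = -2$ ($o{\left(l \right)} = -2 + \frac{l - l}{2} = -2 + \frac{1}{2} \cdot 0 = -2 + 0 = -2$)
$N = -2$ ($N = \left(-1\right) 2 = -2$)
$o{\left(7 \right)} \left(-69\right) + N = \left(-2\right) \left(-69\right) - 2 = 138 - 2 = 136$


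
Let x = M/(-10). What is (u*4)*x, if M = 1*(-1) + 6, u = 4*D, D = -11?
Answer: 88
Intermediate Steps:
u = -44 (u = 4*(-11) = -44)
M = 5 (M = -1 + 6 = 5)
x = -1/2 (x = 5/(-10) = 5*(-1/10) = -1/2 ≈ -0.50000)
(u*4)*x = -44*4*(-1/2) = -176*(-1/2) = 88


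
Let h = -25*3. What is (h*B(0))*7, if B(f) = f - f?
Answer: 0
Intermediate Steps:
B(f) = 0
h = -75
(h*B(0))*7 = -75*0*7 = 0*7 = 0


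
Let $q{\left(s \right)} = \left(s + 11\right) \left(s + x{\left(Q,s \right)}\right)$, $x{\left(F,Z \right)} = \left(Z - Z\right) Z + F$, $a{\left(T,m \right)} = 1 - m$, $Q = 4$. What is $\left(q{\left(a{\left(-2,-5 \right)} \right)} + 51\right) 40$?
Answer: $8840$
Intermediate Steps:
$x{\left(F,Z \right)} = F$ ($x{\left(F,Z \right)} = 0 Z + F = 0 + F = F$)
$q{\left(s \right)} = \left(4 + s\right) \left(11 + s\right)$ ($q{\left(s \right)} = \left(s + 11\right) \left(s + 4\right) = \left(11 + s\right) \left(4 + s\right) = \left(4 + s\right) \left(11 + s\right)$)
$\left(q{\left(a{\left(-2,-5 \right)} \right)} + 51\right) 40 = \left(\left(44 + \left(1 - -5\right)^{2} + 15 \left(1 - -5\right)\right) + 51\right) 40 = \left(\left(44 + \left(1 + 5\right)^{2} + 15 \left(1 + 5\right)\right) + 51\right) 40 = \left(\left(44 + 6^{2} + 15 \cdot 6\right) + 51\right) 40 = \left(\left(44 + 36 + 90\right) + 51\right) 40 = \left(170 + 51\right) 40 = 221 \cdot 40 = 8840$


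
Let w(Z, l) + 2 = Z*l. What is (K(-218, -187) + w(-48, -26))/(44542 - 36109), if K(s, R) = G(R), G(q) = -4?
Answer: 138/937 ≈ 0.14728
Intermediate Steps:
w(Z, l) = -2 + Z*l
K(s, R) = -4
(K(-218, -187) + w(-48, -26))/(44542 - 36109) = (-4 + (-2 - 48*(-26)))/(44542 - 36109) = (-4 + (-2 + 1248))/8433 = (-4 + 1246)*(1/8433) = 1242*(1/8433) = 138/937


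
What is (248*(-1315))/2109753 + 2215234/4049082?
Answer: 20698209601/52731869733 ≈ 0.39252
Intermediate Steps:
(248*(-1315))/2109753 + 2215234/4049082 = -326120*1/2109753 + 2215234*(1/4049082) = -326120/2109753 + 1107617/2024541 = 20698209601/52731869733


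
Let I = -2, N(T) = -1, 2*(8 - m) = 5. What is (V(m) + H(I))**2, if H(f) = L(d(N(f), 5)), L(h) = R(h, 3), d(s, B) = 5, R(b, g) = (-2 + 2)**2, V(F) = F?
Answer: 121/4 ≈ 30.250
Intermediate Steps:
m = 11/2 (m = 8 - 1/2*5 = 8 - 5/2 = 11/2 ≈ 5.5000)
R(b, g) = 0 (R(b, g) = 0**2 = 0)
L(h) = 0
H(f) = 0
(V(m) + H(I))**2 = (11/2 + 0)**2 = (11/2)**2 = 121/4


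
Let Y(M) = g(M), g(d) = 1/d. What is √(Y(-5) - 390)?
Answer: I*√9755/5 ≈ 19.753*I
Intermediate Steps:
Y(M) = 1/M
√(Y(-5) - 390) = √(1/(-5) - 390) = √(-⅕ - 390) = √(-1951/5) = I*√9755/5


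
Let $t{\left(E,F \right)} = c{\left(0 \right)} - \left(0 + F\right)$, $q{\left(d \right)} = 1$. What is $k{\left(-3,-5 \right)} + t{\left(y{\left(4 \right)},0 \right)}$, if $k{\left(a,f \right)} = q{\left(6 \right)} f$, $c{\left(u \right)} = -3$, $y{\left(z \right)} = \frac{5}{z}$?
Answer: $-8$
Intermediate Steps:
$k{\left(a,f \right)} = f$ ($k{\left(a,f \right)} = 1 f = f$)
$t{\left(E,F \right)} = -3 - F$ ($t{\left(E,F \right)} = -3 - \left(0 + F\right) = -3 - F$)
$k{\left(-3,-5 \right)} + t{\left(y{\left(4 \right)},0 \right)} = -5 - 3 = -8$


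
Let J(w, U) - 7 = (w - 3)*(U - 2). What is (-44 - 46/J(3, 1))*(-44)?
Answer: 15576/7 ≈ 2225.1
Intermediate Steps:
J(w, U) = 7 + (-3 + w)*(-2 + U) (J(w, U) = 7 + (w - 3)*(U - 2) = 7 + (-3 + w)*(-2 + U))
(-44 - 46/J(3, 1))*(-44) = (-44 - 46/(13 - 3*1 - 2*3 + 1*3))*(-44) = (-44 - 46/(13 - 3 - 6 + 3))*(-44) = (-44 - 46/7)*(-44) = -354/7*(-44) = 15576/7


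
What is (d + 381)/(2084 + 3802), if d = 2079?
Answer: 410/981 ≈ 0.41794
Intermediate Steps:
(d + 381)/(2084 + 3802) = (2079 + 381)/(2084 + 3802) = 2460/5886 = 2460*(1/5886) = 410/981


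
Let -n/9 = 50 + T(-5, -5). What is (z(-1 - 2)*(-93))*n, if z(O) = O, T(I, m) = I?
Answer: -112995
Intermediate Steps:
n = -405 (n = -9*(50 - 5) = -9*45 = -405)
(z(-1 - 2)*(-93))*n = ((-1 - 2)*(-93))*(-405) = -3*(-93)*(-405) = 279*(-405) = -112995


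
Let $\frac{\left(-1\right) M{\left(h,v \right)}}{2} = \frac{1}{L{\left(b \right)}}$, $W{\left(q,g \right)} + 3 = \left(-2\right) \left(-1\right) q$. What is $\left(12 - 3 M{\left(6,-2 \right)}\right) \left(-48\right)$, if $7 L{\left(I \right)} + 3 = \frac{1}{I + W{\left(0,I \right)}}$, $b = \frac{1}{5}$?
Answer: $\frac{1152}{47} \approx 24.511$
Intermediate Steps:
$W{\left(q,g \right)} = -3 + 2 q$ ($W{\left(q,g \right)} = -3 + \left(-2\right) \left(-1\right) q = -3 + 2 q$)
$b = \frac{1}{5} \approx 0.2$
$L{\left(I \right)} = - \frac{3}{7} + \frac{1}{7 \left(-3 + I\right)}$ ($L{\left(I \right)} = - \frac{3}{7} + \frac{1}{7 \left(I + \left(-3 + 2 \cdot 0\right)\right)} = - \frac{3}{7} + \frac{1}{7 \left(I + \left(-3 + 0\right)\right)} = - \frac{3}{7} + \frac{1}{7 \left(I - 3\right)} = - \frac{3}{7} + \frac{1}{7 \left(-3 + I\right)}$)
$M{\left(h,v \right)} = \frac{196}{47}$ ($M{\left(h,v \right)} = - \frac{2}{\frac{1}{7} \frac{1}{-3 + \frac{1}{5}} \left(10 - \frac{3}{5}\right)} = - \frac{2}{\frac{1}{7} \frac{1}{- \frac{14}{5}} \left(10 - \frac{3}{5}\right)} = - \frac{2}{\frac{1}{7} \left(- \frac{5}{14}\right) \frac{47}{5}} = - \frac{2}{- \frac{47}{98}} = \left(-2\right) \left(- \frac{98}{47}\right) = \frac{196}{47}$)
$\left(12 - 3 M{\left(6,-2 \right)}\right) \left(-48\right) = \left(12 - \frac{588}{47}\right) \left(-48\right) = \left(- \frac{24}{47}\right) \left(-48\right) = \frac{1152}{47}$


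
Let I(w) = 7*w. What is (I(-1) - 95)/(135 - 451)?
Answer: 51/158 ≈ 0.32278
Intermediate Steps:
(I(-1) - 95)/(135 - 451) = (7*(-1) - 95)/(135 - 451) = (-7 - 95)/(-316) = -102*(-1/316) = 51/158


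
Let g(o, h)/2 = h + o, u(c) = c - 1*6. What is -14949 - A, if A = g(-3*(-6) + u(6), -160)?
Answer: -14665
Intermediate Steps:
u(c) = -6 + c (u(c) = c - 6 = -6 + c)
g(o, h) = 2*h + 2*o (g(o, h) = 2*(h + o) = 2*h + 2*o)
A = -284 (A = 2*(-160) + 2*(-3*(-6) + (-6 + 6)) = -320 + 2*(18 + 0) = -320 + 2*18 = -320 + 36 = -284)
-14949 - A = -14949 - 1*(-284) = -14949 + 284 = -14665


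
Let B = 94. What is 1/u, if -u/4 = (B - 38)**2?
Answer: -1/12544 ≈ -7.9719e-5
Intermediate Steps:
u = -12544 (u = -4*(94 - 38)**2 = -4*56**2 = -4*3136 = -12544)
1/u = 1/(-12544) = -1/12544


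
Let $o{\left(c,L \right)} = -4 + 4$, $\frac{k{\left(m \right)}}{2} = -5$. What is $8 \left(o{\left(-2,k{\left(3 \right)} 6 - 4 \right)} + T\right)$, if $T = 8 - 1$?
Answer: $56$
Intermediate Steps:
$k{\left(m \right)} = -10$ ($k{\left(m \right)} = 2 \left(-5\right) = -10$)
$T = 7$ ($T = 8 - 1 = 7$)
$o{\left(c,L \right)} = 0$
$8 \left(o{\left(-2,k{\left(3 \right)} 6 - 4 \right)} + T\right) = 8 \left(0 + 7\right) = 8 \cdot 7 = 56$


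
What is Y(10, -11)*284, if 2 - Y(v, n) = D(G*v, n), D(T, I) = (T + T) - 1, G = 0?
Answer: 852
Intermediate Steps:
D(T, I) = -1 + 2*T (D(T, I) = 2*T - 1 = -1 + 2*T)
Y(v, n) = 3 (Y(v, n) = 2 - (-1 + 2*(0*v)) = 2 - (-1 + 2*0) = 2 - (-1 + 0) = 2 - 1*(-1) = 2 + 1 = 3)
Y(10, -11)*284 = 3*284 = 852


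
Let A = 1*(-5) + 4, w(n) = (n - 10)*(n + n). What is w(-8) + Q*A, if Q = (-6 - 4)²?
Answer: 188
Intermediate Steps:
w(n) = 2*n*(-10 + n) (w(n) = (-10 + n)*(2*n) = 2*n*(-10 + n))
Q = 100 (Q = (-10)² = 100)
A = -1 (A = -5 + 4 = -1)
w(-8) + Q*A = 2*(-8)*(-10 - 8) + 100*(-1) = 2*(-8)*(-18) - 100 = 288 - 100 = 188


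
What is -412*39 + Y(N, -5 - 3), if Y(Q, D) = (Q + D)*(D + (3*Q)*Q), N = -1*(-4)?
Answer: -16228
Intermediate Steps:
N = 4
Y(Q, D) = (D + Q)*(D + 3*Q**2)
-412*39 + Y(N, -5 - 3) = -412*39 + ((-5 - 3)**2 + 3*4**3 + (-5 - 3)*4 + 3*(-5 - 3)*4**2) = -16068 + ((-8)**2 + 3*64 - 8*4 + 3*(-8)*16) = -16068 + (64 + 192 - 32 - 384) = -16068 - 160 = -16228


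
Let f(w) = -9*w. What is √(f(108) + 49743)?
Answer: 3*√5419 ≈ 220.84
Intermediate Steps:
√(f(108) + 49743) = √(-9*108 + 49743) = √(-972 + 49743) = √48771 = 3*√5419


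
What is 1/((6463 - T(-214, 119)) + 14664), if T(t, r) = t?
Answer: 1/21341 ≈ 4.6858e-5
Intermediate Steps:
1/((6463 - T(-214, 119)) + 14664) = 1/((6463 - 1*(-214)) + 14664) = 1/((6463 + 214) + 14664) = 1/(6677 + 14664) = 1/21341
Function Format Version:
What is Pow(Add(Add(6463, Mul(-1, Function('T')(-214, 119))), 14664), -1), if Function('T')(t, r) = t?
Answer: Rational(1, 21341) ≈ 4.6858e-5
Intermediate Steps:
Pow(Add(Add(6463, Mul(-1, Function('T')(-214, 119))), 14664), -1) = Pow(Add(Add(6463, Mul(-1, -214)), 14664), -1) = Pow(Add(Add(6463, 214), 14664), -1) = Pow(Add(6677, 14664), -1) = Pow(21341, -1) = Rational(1, 21341)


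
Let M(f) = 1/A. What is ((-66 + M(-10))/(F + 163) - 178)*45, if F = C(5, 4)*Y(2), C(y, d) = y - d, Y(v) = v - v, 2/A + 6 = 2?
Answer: -1308690/163 ≈ -8028.8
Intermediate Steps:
A = -½ (A = 2/(-6 + 2) = 2/(-4) = 2*(-¼) = -½ ≈ -0.50000)
Y(v) = 0
M(f) = -2 (M(f) = 1/(-½) = -2)
F = 0 (F = (5 - 1*4)*0 = (5 - 4)*0 = 1*0 = 0)
((-66 + M(-10))/(F + 163) - 178)*45 = ((-66 - 2)/(0 + 163) - 178)*45 = (-68/163 - 178)*45 = -29082/163*45 = -1308690/163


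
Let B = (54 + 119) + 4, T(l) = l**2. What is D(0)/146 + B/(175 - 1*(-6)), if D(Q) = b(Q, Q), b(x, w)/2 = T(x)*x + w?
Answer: 177/181 ≈ 0.97790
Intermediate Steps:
b(x, w) = 2*w + 2*x**3 (b(x, w) = 2*(x**2*x + w) = 2*(x**3 + w) = 2*(w + x**3) = 2*w + 2*x**3)
B = 177 (B = 173 + 4 = 177)
D(Q) = 2*Q + 2*Q**3
D(0)/146 + B/(175 - 1*(-6)) = (2*0*(1 + 0**2))/146 + 177/(175 - 1*(-6)) = (2*0*(1 + 0))*(1/146) + 177/(175 + 6) = (2*0*1)*(1/146) + 177/181 = 0*(1/146) + 177*(1/181) = 0 + 177/181 = 177/181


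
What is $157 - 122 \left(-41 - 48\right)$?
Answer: $11015$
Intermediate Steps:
$157 - 122 \left(-41 - 48\right) = 157 - -10858 = 157 + 10858 = 11015$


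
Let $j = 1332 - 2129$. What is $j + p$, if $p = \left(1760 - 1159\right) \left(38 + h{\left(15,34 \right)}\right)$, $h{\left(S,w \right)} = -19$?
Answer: $10622$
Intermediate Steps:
$j = -797$
$p = 11419$ ($p = \left(1760 - 1159\right) \left(38 - 19\right) = 601 \cdot 19 = 11419$)
$j + p = -797 + 11419 = 10622$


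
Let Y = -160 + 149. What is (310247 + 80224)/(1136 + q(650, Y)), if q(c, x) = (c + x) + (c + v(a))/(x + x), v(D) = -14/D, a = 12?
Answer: 51542172/230407 ≈ 223.70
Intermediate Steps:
Y = -11
q(c, x) = c + x + (-7/6 + c)/(2*x) (q(c, x) = (c + x) + (c - 14/12)/(x + x) = (c + x) + (c - 14*1/12)/((2*x)) = (c + x) + (c - 7/6)*(1/(2*x)) = (c + x) + (-7/6 + c)*(1/(2*x)) = (c + x) + (-7/6 + c)/(2*x) = c + x + (-7/6 + c)/(2*x))
(310247 + 80224)/(1136 + q(650, Y)) = (310247 + 80224)/(1136 + (-7/12 + (½)*650 - 11*(650 - 11))/(-11)) = 390471/(1136 - (-7/12 + 325 - 11*639)/11) = 390471/(1136 - (-7/12 + 325 - 7029)/11) = 390471/(1136 - 1/11*(-80455/12)) = 390471/(1136 + 80455/132) = 390471/(230407/132) = 390471*(132/230407) = 51542172/230407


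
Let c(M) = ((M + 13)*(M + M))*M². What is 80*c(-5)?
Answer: -160000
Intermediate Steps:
c(M) = 2*M³*(13 + M) (c(M) = ((13 + M)*(2*M))*M² = (2*M*(13 + M))*M² = 2*M³*(13 + M))
80*c(-5) = 80*(2*(-5)³*(13 - 5)) = 80*(2*(-125)*8) = 80*(-2000) = -160000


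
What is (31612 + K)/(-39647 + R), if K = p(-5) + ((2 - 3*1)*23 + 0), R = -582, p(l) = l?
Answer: -4512/5747 ≈ -0.78510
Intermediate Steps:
K = -28 (K = -5 + ((2 - 3*1)*23 + 0) = -5 + ((2 - 3)*23 + 0) = -5 + (-1*23 + 0) = -5 + (-23 + 0) = -5 - 23 = -28)
(31612 + K)/(-39647 + R) = (31612 - 28)/(-39647 - 582) = 31584/(-40229) = 31584*(-1/40229) = -4512/5747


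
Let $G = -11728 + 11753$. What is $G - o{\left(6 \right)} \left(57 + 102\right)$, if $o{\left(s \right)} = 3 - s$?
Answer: $502$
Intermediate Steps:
$G = 25$
$G - o{\left(6 \right)} \left(57 + 102\right) = 25 - \left(3 - 6\right) \left(57 + 102\right) = 25 - \left(3 - 6\right) 159 = 25 - \left(-3\right) 159 = 25 - -477 = 25 + 477 = 502$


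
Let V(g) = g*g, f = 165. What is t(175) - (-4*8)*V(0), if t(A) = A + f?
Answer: 340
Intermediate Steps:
t(A) = 165 + A (t(A) = A + 165 = 165 + A)
V(g) = g²
t(175) - (-4*8)*V(0) = (165 + 175) - (-4*8)*0² = 340 - (-32)*0 = 340 - 1*0 = 340 + 0 = 340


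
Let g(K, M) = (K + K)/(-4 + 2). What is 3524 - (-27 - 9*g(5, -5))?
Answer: 3506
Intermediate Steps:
g(K, M) = -K (g(K, M) = (2*K)/(-2) = (2*K)*(-1/2) = -K)
3524 - (-27 - 9*g(5, -5)) = 3524 - (-27 - (-9)*5) = 3524 - (-27 - 9*(-5)) = 3524 - (-27 + 45) = 3524 - 1*18 = 3524 - 18 = 3506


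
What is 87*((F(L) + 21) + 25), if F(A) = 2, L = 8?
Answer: 4176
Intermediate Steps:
87*((F(L) + 21) + 25) = 87*((2 + 21) + 25) = 87*(23 + 25) = 87*48 = 4176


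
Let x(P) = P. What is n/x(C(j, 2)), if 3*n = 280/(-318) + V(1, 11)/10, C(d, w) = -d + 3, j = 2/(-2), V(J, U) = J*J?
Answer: -1241/19080 ≈ -0.065042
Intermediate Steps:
V(J, U) = J²
j = -1 (j = 2*(-½) = -1)
C(d, w) = 3 - d
n = -1241/4770 (n = (280/(-318) + 1²/10)/3 = (280*(-1/318) + 1*(⅒))/3 = (-140/159 + ⅒)/3 = (⅓)*(-1241/1590) = -1241/4770 ≈ -0.26017)
n/x(C(j, 2)) = -1241/(4770*(3 - 1*(-1))) = -1241/(4770*(3 + 1)) = -1241/4770/4 = -1241/4770*¼ = -1241/19080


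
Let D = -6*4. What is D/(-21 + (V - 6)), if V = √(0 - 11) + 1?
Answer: 208/229 + 8*I*√11/229 ≈ 0.9083 + 0.11586*I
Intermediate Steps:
D = -24
V = 1 + I*√11 (V = √(-11) + 1 = I*√11 + 1 = 1 + I*√11 ≈ 1.0 + 3.3166*I)
D/(-21 + (V - 6)) = -24/(-21 + ((1 + I*√11) - 6)) = -24/(-21 + (-5 + I*√11)) = -24/(-26 + I*√11)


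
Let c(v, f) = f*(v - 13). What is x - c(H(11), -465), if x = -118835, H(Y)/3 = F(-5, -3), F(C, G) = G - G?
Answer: -124880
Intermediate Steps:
F(C, G) = 0
H(Y) = 0 (H(Y) = 3*0 = 0)
c(v, f) = f*(-13 + v)
x - c(H(11), -465) = -118835 - (-465)*(-13 + 0) = -118835 - (-465)*(-13) = -118835 - 1*6045 = -118835 - 6045 = -124880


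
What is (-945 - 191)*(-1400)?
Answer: 1590400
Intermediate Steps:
(-945 - 191)*(-1400) = -1136*(-1400) = 1590400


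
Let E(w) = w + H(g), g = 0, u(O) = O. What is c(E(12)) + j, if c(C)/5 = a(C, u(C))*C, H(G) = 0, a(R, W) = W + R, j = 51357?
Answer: 52797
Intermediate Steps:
a(R, W) = R + W
E(w) = w (E(w) = w + 0 = w)
c(C) = 10*C² (c(C) = 5*((C + C)*C) = 5*((2*C)*C) = 5*(2*C²) = 10*C²)
c(E(12)) + j = 10*12² + 51357 = 10*144 + 51357 = 1440 + 51357 = 52797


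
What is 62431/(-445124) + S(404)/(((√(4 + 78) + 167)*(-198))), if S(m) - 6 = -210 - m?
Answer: -149267807651/1225378743732 - 304*√82/2752893 ≈ -0.12281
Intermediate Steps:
S(m) = -204 - m (S(m) = 6 + (-210 - m) = -204 - m)
62431/(-445124) + S(404)/(((√(4 + 78) + 167)*(-198))) = 62431/(-445124) + (-204 - 1*404)/(((√(4 + 78) + 167)*(-198))) = 62431*(-1/445124) + (-204 - 404)/(((√82 + 167)*(-198))) = -62431/445124 - 608*(-1/(198*(167 + √82))) = -62431/445124 - 608/(-33066 - 198*√82)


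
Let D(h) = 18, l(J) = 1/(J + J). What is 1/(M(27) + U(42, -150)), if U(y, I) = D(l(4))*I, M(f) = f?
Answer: -1/2673 ≈ -0.00037411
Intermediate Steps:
l(J) = 1/(2*J)
U(y, I) = 18*I
1/(M(27) + U(42, -150)) = 1/(27 + 18*(-150)) = 1/(27 - 2700) = 1/(-2673) = -1/2673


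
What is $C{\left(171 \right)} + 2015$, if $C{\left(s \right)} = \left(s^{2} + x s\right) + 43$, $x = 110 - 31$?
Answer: $44808$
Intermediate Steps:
$x = 79$ ($x = 110 - 31 = 79$)
$C{\left(s \right)} = 43 + s^{2} + 79 s$ ($C{\left(s \right)} = \left(s^{2} + 79 s\right) + 43 = 43 + s^{2} + 79 s$)
$C{\left(171 \right)} + 2015 = \left(43 + 171^{2} + 79 \cdot 171\right) + 2015 = \left(43 + 29241 + 13509\right) + 2015 = 42793 + 2015 = 44808$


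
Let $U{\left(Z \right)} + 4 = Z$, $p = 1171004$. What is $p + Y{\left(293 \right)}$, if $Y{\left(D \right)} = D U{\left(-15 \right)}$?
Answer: $1165437$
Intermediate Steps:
$U{\left(Z \right)} = -4 + Z$
$Y{\left(D \right)} = - 19 D$ ($Y{\left(D \right)} = D \left(-4 - 15\right) = D \left(-19\right) = - 19 D$)
$p + Y{\left(293 \right)} = 1171004 - 5567 = 1165437$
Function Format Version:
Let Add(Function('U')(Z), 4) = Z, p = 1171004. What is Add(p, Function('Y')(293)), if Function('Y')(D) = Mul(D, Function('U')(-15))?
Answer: 1165437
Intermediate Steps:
Function('U')(Z) = Add(-4, Z)
Function('Y')(D) = Mul(-19, D) (Function('Y')(D) = Mul(D, Add(-4, -15)) = Mul(D, -19) = Mul(-19, D))
Add(p, Function('Y')(293)) = Add(1171004, Mul(-19, 293)) = Add(1171004, -5567) = 1165437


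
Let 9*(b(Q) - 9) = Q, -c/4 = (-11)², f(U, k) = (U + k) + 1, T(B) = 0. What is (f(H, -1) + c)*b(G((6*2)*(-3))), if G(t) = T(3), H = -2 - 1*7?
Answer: -4437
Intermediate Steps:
H = -9 (H = -2 - 7 = -9)
f(U, k) = 1 + U + k
G(t) = 0
c = -484 (c = -4*(-11)² = -4*121 = -484)
b(Q) = 9 + Q/9
(f(H, -1) + c)*b(G((6*2)*(-3))) = ((1 - 9 - 1) - 484)*(9 + (⅑)*0) = (-9 - 484)*(9 + 0) = -493*9 = -4437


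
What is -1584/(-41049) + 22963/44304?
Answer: 112531747/202070544 ≈ 0.55689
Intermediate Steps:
-1584/(-41049) + 22963/44304 = -1584*(-1/41049) + 22963*(1/44304) = 176/4561 + 22963/44304 = 112531747/202070544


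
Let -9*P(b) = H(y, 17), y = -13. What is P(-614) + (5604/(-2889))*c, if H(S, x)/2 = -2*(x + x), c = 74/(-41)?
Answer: 734864/39483 ≈ 18.612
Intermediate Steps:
c = -74/41 (c = 74*(-1/41) = -74/41 ≈ -1.8049)
H(S, x) = -8*x (H(S, x) = 2*(-2*(x + x)) = 2*(-4*x) = -8*x)
P(b) = 136/9 (P(b) = -(-8)*17/9 = -⅑*(-136) = 136/9)
P(-614) + (5604/(-2889))*c = 136/9 + (5604/(-2889))*(-74/41) = 136/9 + (5604*(-1/2889))*(-74/41) = 136/9 - 1868/963*(-74/41) = 136/9 + 138232/39483 = 734864/39483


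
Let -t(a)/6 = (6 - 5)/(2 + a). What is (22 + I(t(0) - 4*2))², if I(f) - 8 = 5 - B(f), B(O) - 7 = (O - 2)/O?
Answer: 87025/121 ≈ 719.21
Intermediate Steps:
B(O) = 7 + (-2 + O)/O (B(O) = 7 + (O - 2)/O = 7 + (-2 + O)/O)
t(a) = -6/(2 + a) (t(a) = -6*(6 - 5)/(2 + a) = -6/(2 + a))
I(f) = 5 + 2/f (I(f) = 8 + (5 - (8 - 2/f)) = 8 + (5 + (-8 + 2/f)) = 8 + (-3 + 2/f) = 5 + 2/f)
(22 + I(t(0) - 4*2))² = (22 + (5 + 2/(-6/(2 + 0) - 4*2)))² = (22 + (5 + 2/(-6/2 - 8)))² = (22 + (5 + 2/(-6*½ - 8)))² = (22 + (5 + 2/(-3 - 8)))² = (22 + (5 + 2/(-11)))² = (22 + (5 + 2*(-1/11)))² = (22 + (5 - 2/11))² = (22 + 53/11)² = (295/11)² = 87025/121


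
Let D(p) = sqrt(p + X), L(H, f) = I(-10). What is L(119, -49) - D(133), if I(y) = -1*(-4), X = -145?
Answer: 4 - 2*I*sqrt(3) ≈ 4.0 - 3.4641*I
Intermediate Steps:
I(y) = 4
L(H, f) = 4
D(p) = sqrt(-145 + p) (D(p) = sqrt(p - 145) = sqrt(-145 + p))
L(119, -49) - D(133) = 4 - sqrt(-145 + 133) = 4 - sqrt(-12) = 4 - 2*I*sqrt(3)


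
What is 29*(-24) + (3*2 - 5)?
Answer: -695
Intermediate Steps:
29*(-24) + (3*2 - 5) = -696 + (6 - 5) = -696 + 1 = -695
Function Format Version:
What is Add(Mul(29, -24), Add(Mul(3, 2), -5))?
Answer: -695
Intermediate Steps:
Add(Mul(29, -24), Add(Mul(3, 2), -5)) = Add(-696, Add(6, -5)) = Add(-696, 1) = -695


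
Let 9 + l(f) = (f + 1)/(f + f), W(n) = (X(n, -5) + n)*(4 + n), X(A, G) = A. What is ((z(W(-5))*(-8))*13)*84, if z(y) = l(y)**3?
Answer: 1317718857/250 ≈ 5.2709e+6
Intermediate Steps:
W(n) = 2*n*(4 + n) (W(n) = (n + n)*(4 + n) = (2*n)*(4 + n) = 2*n*(4 + n))
l(f) = -9 + (1 + f)/(2*f) (l(f) = -9 + (f + 1)/(f + f) = -9 + (1 + f)/((2*f)) = -9 + (1 + f)*(1/(2*f)) = -9 + (1 + f)/(2*f))
z(y) = (1 - 17*y)**3/(8*y**3) (z(y) = ((1 - 17*y)/(2*y))**3 = (1 - 17*y)**3/(8*y**3))
((z(W(-5))*(-8))*13)*84 = ((-(-1 + 17*(2*(-5)*(4 - 5)))**3/(8*(2*(-5)*(4 - 5))**3)*(-8))*13)*84 = ((-(-1 + 17*(2*(-5)*(-1)))**3/(8*(2*(-5)*(-1))**3)*(-8))*13)*84 = ((-1/8*(-1 + 17*10)**3/10**3*(-8))*13)*84 = ((-1/8*1/1000*(-1 + 170)**3*(-8))*13)*84 = ((-1/8*1/1000*169**3*(-8))*13)*84 = ((-1/8*1/1000*4826809*(-8))*13)*84 = (-4826809/8000*(-8)*13)*84 = ((4826809/1000)*13)*84 = (62748517/1000)*84 = 1317718857/250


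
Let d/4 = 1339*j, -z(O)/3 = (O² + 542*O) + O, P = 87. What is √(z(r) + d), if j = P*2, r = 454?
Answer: 3*I*√47330 ≈ 652.66*I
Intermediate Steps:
z(O) = -1629*O - 3*O² (z(O) = -3*((O² + 542*O) + O) = -3*(O² + 543*O) = -1629*O - 3*O²)
j = 174 (j = 87*2 = 174)
d = 931944 (d = 4*(1339*174) = 4*232986 = 931944)
√(z(r) + d) = √(-3*454*(543 + 454) + 931944) = √(-3*454*997 + 931944) = √(-1357914 + 931944) = √(-425970) = 3*I*√47330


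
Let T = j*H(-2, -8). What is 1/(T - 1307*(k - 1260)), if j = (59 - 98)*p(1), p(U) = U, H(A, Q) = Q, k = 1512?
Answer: -1/329052 ≈ -3.0390e-6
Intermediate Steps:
j = -39 (j = (59 - 98)*1 = -39*1 = -39)
T = 312 (T = -39*(-8) = 312)
1/(T - 1307*(k - 1260)) = 1/(312 - 1307*(1512 - 1260)) = 1/(312 - 1307*252) = 1/(312 - 329364) = 1/(-329052) = -1/329052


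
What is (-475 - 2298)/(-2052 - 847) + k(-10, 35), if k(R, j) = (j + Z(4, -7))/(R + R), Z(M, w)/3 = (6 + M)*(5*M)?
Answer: -357081/11596 ≈ -30.793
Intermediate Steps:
Z(M, w) = 15*M*(6 + M) (Z(M, w) = 3*((6 + M)*(5*M)) = 3*(5*M*(6 + M)) = 15*M*(6 + M))
k(R, j) = (600 + j)/(2*R) (k(R, j) = (j + 15*4*(6 + 4))/(R + R) = (j + 15*4*10)/((2*R)) = (j + 600)*(1/(2*R)) = (600 + j)*(1/(2*R)) = (600 + j)/(2*R))
(-475 - 2298)/(-2052 - 847) + k(-10, 35) = (-475 - 2298)/(-2052 - 847) + (1/2)*(600 + 35)/(-10) = -2773/(-2899) + (1/2)*(-1/10)*635 = -2773*(-1/2899) - 127/4 = 2773/2899 - 127/4 = -357081/11596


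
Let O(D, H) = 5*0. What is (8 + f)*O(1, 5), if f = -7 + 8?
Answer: 0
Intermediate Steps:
O(D, H) = 0
f = 1
(8 + f)*O(1, 5) = (8 + 1)*0 = 9*0 = 0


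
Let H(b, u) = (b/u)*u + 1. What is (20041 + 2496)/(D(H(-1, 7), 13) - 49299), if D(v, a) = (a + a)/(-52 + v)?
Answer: -45074/98599 ≈ -0.45714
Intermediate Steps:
H(b, u) = 1 + b (H(b, u) = b + 1 = 1 + b)
D(v, a) = 2*a/(-52 + v) (D(v, a) = (2*a)/(-52 + v) = 2*a/(-52 + v))
(20041 + 2496)/(D(H(-1, 7), 13) - 49299) = (20041 + 2496)/(2*13/(-52 + (1 - 1)) - 49299) = 22537/(2*13/(-52 + 0) - 49299) = 22537/(2*13/(-52) - 49299) = 22537/(2*13*(-1/52) - 49299) = 22537/(-½ - 49299) = 22537/(-98599/2) = 22537*(-2/98599) = -45074/98599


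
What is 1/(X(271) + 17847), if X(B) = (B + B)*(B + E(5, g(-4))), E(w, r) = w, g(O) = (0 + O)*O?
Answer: 1/167439 ≈ 5.9723e-6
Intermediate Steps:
g(O) = O**2 (g(O) = O*O = O**2)
X(B) = 2*B*(5 + B) (X(B) = (B + B)*(B + 5) = (2*B)*(5 + B) = 2*B*(5 + B))
1/(X(271) + 17847) = 1/(2*271*(5 + 271) + 17847) = 1/(2*271*276 + 17847) = 1/(149592 + 17847) = 1/167439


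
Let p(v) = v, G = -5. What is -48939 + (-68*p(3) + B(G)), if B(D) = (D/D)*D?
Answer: -49148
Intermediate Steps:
B(D) = D (B(D) = 1*D = D)
-48939 + (-68*p(3) + B(G)) = -48939 + (-68*3 - 5) = -48939 + (-204 - 5) = -48939 - 209 = -49148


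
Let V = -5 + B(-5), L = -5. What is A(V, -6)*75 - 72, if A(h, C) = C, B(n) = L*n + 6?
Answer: -522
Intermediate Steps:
B(n) = 6 - 5*n (B(n) = -5*n + 6 = 6 - 5*n)
V = 26 (V = -5 + (6 - 5*(-5)) = -5 + (6 + 25) = -5 + 31 = 26)
A(V, -6)*75 - 72 = -6*75 - 72 = -450 - 72 = -522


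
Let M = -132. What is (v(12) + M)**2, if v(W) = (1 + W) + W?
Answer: 11449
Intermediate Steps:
v(W) = 1 + 2*W
(v(12) + M)**2 = ((1 + 2*12) - 132)**2 = ((1 + 24) - 132)**2 = (25 - 132)**2 = (-107)**2 = 11449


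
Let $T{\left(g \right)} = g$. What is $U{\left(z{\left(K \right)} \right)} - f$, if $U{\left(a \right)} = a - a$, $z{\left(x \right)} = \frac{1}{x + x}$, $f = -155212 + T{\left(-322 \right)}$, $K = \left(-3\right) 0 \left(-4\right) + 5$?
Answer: $155534$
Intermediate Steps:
$K = 5$ ($K = 0 \left(-4\right) + 5 = 0 + 5 = 5$)
$f = -155534$ ($f = -155212 - 322 = -155534$)
$z{\left(x \right)} = \frac{1}{2 x}$
$U{\left(a \right)} = 0$
$U{\left(z{\left(K \right)} \right)} - f = 0 - -155534 = 0 + 155534 = 155534$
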